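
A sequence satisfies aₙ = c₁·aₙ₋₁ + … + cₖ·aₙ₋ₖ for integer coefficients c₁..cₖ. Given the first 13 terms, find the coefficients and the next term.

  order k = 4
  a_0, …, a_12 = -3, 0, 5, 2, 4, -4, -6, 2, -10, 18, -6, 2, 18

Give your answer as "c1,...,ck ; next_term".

-1,0,0,-2 ; -54

  a_4 = -1·2 + 0·5 + 0·0 + -2·-3 = 4
  a_5 = -1·4 + 0·2 + 0·5 + -2·0 = -4
  a_6 = -1·-4 + 0·4 + 0·2 + -2·5 = -6
  a_7 = -1·-6 + 0·-4 + 0·4 + -2·2 = 2
  a_8 = -1·2 + 0·-6 + 0·-4 + -2·4 = -10
  a_9 = -1·-10 + 0·2 + 0·-6 + -2·-4 = 18
  a_10 = -1·18 + 0·-10 + 0·2 + -2·-6 = -6
  a_11 = -1·-6 + 0·18 + 0·-10 + -2·2 = 2
  a_12 = -1·2 + 0·-6 + 0·18 + -2·-10 = 18
  a_13 = -1·18 + 0·2 + 0·-6 + -2·18 = -54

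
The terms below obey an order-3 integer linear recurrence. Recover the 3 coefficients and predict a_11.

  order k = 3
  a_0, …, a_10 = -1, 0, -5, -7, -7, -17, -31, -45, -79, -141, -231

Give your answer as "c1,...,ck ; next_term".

  a_3 = 1·-5 + 0·0 + 2·-1 = -7
  a_4 = 1·-7 + 0·-5 + 2·0 = -7
  a_5 = 1·-7 + 0·-7 + 2·-5 = -17
  a_6 = 1·-17 + 0·-7 + 2·-7 = -31
  a_7 = 1·-31 + 0·-17 + 2·-7 = -45
  a_8 = 1·-45 + 0·-31 + 2·-17 = -79
  a_9 = 1·-79 + 0·-45 + 2·-31 = -141
  a_10 = 1·-141 + 0·-79 + 2·-45 = -231
  a_11 = 1·-231 + 0·-141 + 2·-79 = -389

1,0,2 ; -389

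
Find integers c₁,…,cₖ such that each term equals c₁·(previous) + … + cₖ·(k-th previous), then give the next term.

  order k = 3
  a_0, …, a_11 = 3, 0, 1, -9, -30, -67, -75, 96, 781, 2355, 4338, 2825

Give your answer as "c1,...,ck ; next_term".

  a_3 = 3·1 + -3·0 + -4·3 = -9
  a_4 = 3·-9 + -3·1 + -4·0 = -30
  a_5 = 3·-30 + -3·-9 + -4·1 = -67
  a_6 = 3·-67 + -3·-30 + -4·-9 = -75
  a_7 = 3·-75 + -3·-67 + -4·-30 = 96
  a_8 = 3·96 + -3·-75 + -4·-67 = 781
  a_9 = 3·781 + -3·96 + -4·-75 = 2355
  a_10 = 3·2355 + -3·781 + -4·96 = 4338
  a_11 = 3·4338 + -3·2355 + -4·781 = 2825
  a_12 = 3·2825 + -3·4338 + -4·2355 = -13959

3,-3,-4 ; -13959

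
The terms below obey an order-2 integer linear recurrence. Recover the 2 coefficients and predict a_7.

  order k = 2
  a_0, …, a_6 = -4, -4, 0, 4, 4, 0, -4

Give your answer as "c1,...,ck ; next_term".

1,-1 ; -4

  a_2 = 1·-4 + -1·-4 = 0
  a_3 = 1·0 + -1·-4 = 4
  a_4 = 1·4 + -1·0 = 4
  a_5 = 1·4 + -1·4 = 0
  a_6 = 1·0 + -1·4 = -4
  a_7 = 1·-4 + -1·0 = -4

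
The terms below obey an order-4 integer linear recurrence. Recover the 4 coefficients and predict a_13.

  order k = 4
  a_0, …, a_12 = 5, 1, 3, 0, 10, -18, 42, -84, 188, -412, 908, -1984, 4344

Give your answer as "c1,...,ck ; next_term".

-2,0,0,2 ; -9512

  a_4 = -2·0 + 0·3 + 0·1 + 2·5 = 10
  a_5 = -2·10 + 0·0 + 0·3 + 2·1 = -18
  a_6 = -2·-18 + 0·10 + 0·0 + 2·3 = 42
  a_7 = -2·42 + 0·-18 + 0·10 + 2·0 = -84
  a_8 = -2·-84 + 0·42 + 0·-18 + 2·10 = 188
  a_9 = -2·188 + 0·-84 + 0·42 + 2·-18 = -412
  a_10 = -2·-412 + 0·188 + 0·-84 + 2·42 = 908
  a_11 = -2·908 + 0·-412 + 0·188 + 2·-84 = -1984
  a_12 = -2·-1984 + 0·908 + 0·-412 + 2·188 = 4344
  a_13 = -2·4344 + 0·-1984 + 0·908 + 2·-412 = -9512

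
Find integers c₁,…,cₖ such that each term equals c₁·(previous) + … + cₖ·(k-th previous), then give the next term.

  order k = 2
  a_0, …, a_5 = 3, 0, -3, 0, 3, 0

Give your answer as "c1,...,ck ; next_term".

  a_2 = 0·0 + -1·3 = -3
  a_3 = 0·-3 + -1·0 = 0
  a_4 = 0·0 + -1·-3 = 3
  a_5 = 0·3 + -1·0 = 0
  a_6 = 0·0 + -1·3 = -3

0,-1 ; -3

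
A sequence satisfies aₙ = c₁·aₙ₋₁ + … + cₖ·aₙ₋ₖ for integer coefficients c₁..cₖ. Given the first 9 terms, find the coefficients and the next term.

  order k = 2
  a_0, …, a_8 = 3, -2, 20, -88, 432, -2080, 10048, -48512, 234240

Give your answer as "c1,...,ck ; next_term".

  a_2 = -4·-2 + 4·3 = 20
  a_3 = -4·20 + 4·-2 = -88
  a_4 = -4·-88 + 4·20 = 432
  a_5 = -4·432 + 4·-88 = -2080
  a_6 = -4·-2080 + 4·432 = 10048
  a_7 = -4·10048 + 4·-2080 = -48512
  a_8 = -4·-48512 + 4·10048 = 234240
  a_9 = -4·234240 + 4·-48512 = -1131008

-4,4 ; -1131008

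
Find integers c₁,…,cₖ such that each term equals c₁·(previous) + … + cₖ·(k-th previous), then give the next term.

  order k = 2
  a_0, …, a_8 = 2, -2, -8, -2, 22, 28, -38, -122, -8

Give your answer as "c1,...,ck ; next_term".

1,-3 ; 358

  a_2 = 1·-2 + -3·2 = -8
  a_3 = 1·-8 + -3·-2 = -2
  a_4 = 1·-2 + -3·-8 = 22
  a_5 = 1·22 + -3·-2 = 28
  a_6 = 1·28 + -3·22 = -38
  a_7 = 1·-38 + -3·28 = -122
  a_8 = 1·-122 + -3·-38 = -8
  a_9 = 1·-8 + -3·-122 = 358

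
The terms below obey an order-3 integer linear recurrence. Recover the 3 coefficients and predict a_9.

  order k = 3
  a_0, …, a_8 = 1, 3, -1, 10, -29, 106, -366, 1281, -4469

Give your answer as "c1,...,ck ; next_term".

  a_3 = -3·-1 + 2·3 + 1·1 = 10
  a_4 = -3·10 + 2·-1 + 1·3 = -29
  a_5 = -3·-29 + 2·10 + 1·-1 = 106
  a_6 = -3·106 + 2·-29 + 1·10 = -366
  a_7 = -3·-366 + 2·106 + 1·-29 = 1281
  a_8 = -3·1281 + 2·-366 + 1·106 = -4469
  a_9 = -3·-4469 + 2·1281 + 1·-366 = 15603

-3,2,1 ; 15603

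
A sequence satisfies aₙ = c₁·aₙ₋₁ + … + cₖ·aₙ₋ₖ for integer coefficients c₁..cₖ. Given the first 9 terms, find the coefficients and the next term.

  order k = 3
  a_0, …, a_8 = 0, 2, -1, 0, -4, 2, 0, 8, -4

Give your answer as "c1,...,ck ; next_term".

0,0,-2 ; 0

  a_3 = 0·-1 + 0·2 + -2·0 = 0
  a_4 = 0·0 + 0·-1 + -2·2 = -4
  a_5 = 0·-4 + 0·0 + -2·-1 = 2
  a_6 = 0·2 + 0·-4 + -2·0 = 0
  a_7 = 0·0 + 0·2 + -2·-4 = 8
  a_8 = 0·8 + 0·0 + -2·2 = -4
  a_9 = 0·-4 + 0·8 + -2·0 = 0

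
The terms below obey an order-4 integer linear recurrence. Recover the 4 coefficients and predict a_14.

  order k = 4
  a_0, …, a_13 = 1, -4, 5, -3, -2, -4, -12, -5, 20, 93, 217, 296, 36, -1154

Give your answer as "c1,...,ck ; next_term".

2,-1,-3,-3 ; -3883

  a_4 = 2·-3 + -1·5 + -3·-4 + -3·1 = -2
  a_5 = 2·-2 + -1·-3 + -3·5 + -3·-4 = -4
  a_6 = 2·-4 + -1·-2 + -3·-3 + -3·5 = -12
  a_7 = 2·-12 + -1·-4 + -3·-2 + -3·-3 = -5
  a_8 = 2·-5 + -1·-12 + -3·-4 + -3·-2 = 20
  a_9 = 2·20 + -1·-5 + -3·-12 + -3·-4 = 93
  a_10 = 2·93 + -1·20 + -3·-5 + -3·-12 = 217
  a_11 = 2·217 + -1·93 + -3·20 + -3·-5 = 296
  a_12 = 2·296 + -1·217 + -3·93 + -3·20 = 36
  a_13 = 2·36 + -1·296 + -3·217 + -3·93 = -1154
  a_14 = 2·-1154 + -1·36 + -3·296 + -3·217 = -3883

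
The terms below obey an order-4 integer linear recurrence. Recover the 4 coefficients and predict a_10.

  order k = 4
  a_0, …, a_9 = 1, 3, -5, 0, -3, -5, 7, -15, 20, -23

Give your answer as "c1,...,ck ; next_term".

-1,1,1,-1 ; 21

  a_4 = -1·0 + 1·-5 + 1·3 + -1·1 = -3
  a_5 = -1·-3 + 1·0 + 1·-5 + -1·3 = -5
  a_6 = -1·-5 + 1·-3 + 1·0 + -1·-5 = 7
  a_7 = -1·7 + 1·-5 + 1·-3 + -1·0 = -15
  a_8 = -1·-15 + 1·7 + 1·-5 + -1·-3 = 20
  a_9 = -1·20 + 1·-15 + 1·7 + -1·-5 = -23
  a_10 = -1·-23 + 1·20 + 1·-15 + -1·7 = 21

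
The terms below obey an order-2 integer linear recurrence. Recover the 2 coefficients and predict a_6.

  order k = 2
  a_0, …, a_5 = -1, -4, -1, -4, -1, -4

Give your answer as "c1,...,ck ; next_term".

0,1 ; -1

  a_2 = 0·-4 + 1·-1 = -1
  a_3 = 0·-1 + 1·-4 = -4
  a_4 = 0·-4 + 1·-1 = -1
  a_5 = 0·-1 + 1·-4 = -4
  a_6 = 0·-4 + 1·-1 = -1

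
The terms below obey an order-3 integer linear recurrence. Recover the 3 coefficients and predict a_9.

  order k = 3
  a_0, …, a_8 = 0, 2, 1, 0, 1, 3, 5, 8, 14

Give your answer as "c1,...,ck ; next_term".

2,-1,1 ; 25

  a_3 = 2·1 + -1·2 + 1·0 = 0
  a_4 = 2·0 + -1·1 + 1·2 = 1
  a_5 = 2·1 + -1·0 + 1·1 = 3
  a_6 = 2·3 + -1·1 + 1·0 = 5
  a_7 = 2·5 + -1·3 + 1·1 = 8
  a_8 = 2·8 + -1·5 + 1·3 = 14
  a_9 = 2·14 + -1·8 + 1·5 = 25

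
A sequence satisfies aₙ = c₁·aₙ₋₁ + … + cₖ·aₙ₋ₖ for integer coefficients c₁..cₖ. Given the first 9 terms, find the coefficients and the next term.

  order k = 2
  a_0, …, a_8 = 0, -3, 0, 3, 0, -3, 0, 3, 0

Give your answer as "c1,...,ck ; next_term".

0,-1 ; -3

  a_2 = 0·-3 + -1·0 = 0
  a_3 = 0·0 + -1·-3 = 3
  a_4 = 0·3 + -1·0 = 0
  a_5 = 0·0 + -1·3 = -3
  a_6 = 0·-3 + -1·0 = 0
  a_7 = 0·0 + -1·-3 = 3
  a_8 = 0·3 + -1·0 = 0
  a_9 = 0·0 + -1·3 = -3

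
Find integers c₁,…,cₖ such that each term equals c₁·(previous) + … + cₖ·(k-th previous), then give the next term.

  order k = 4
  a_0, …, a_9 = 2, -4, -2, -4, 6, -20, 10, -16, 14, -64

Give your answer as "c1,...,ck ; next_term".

  a_4 = -1·-4 + 0·-2 + 1·-4 + 3·2 = 6
  a_5 = -1·6 + 0·-4 + 1·-2 + 3·-4 = -20
  a_6 = -1·-20 + 0·6 + 1·-4 + 3·-2 = 10
  a_7 = -1·10 + 0·-20 + 1·6 + 3·-4 = -16
  a_8 = -1·-16 + 0·10 + 1·-20 + 3·6 = 14
  a_9 = -1·14 + 0·-16 + 1·10 + 3·-20 = -64
  a_10 = -1·-64 + 0·14 + 1·-16 + 3·10 = 78

-1,0,1,3 ; 78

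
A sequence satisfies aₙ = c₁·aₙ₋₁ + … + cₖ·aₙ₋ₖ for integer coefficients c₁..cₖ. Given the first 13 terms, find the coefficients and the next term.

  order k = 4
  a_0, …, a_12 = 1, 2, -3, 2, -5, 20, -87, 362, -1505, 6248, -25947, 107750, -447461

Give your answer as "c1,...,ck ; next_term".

-4,1,2,2 ; 1858196

  a_4 = -4·2 + 1·-3 + 2·2 + 2·1 = -5
  a_5 = -4·-5 + 1·2 + 2·-3 + 2·2 = 20
  a_6 = -4·20 + 1·-5 + 2·2 + 2·-3 = -87
  a_7 = -4·-87 + 1·20 + 2·-5 + 2·2 = 362
  a_8 = -4·362 + 1·-87 + 2·20 + 2·-5 = -1505
  a_9 = -4·-1505 + 1·362 + 2·-87 + 2·20 = 6248
  a_10 = -4·6248 + 1·-1505 + 2·362 + 2·-87 = -25947
  a_11 = -4·-25947 + 1·6248 + 2·-1505 + 2·362 = 107750
  a_12 = -4·107750 + 1·-25947 + 2·6248 + 2·-1505 = -447461
  a_13 = -4·-447461 + 1·107750 + 2·-25947 + 2·6248 = 1858196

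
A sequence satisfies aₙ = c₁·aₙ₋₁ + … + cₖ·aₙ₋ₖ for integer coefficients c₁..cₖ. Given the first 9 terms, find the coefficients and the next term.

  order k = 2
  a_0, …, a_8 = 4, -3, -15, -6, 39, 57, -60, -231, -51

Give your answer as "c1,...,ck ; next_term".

  a_2 = 1·-3 + -3·4 = -15
  a_3 = 1·-15 + -3·-3 = -6
  a_4 = 1·-6 + -3·-15 = 39
  a_5 = 1·39 + -3·-6 = 57
  a_6 = 1·57 + -3·39 = -60
  a_7 = 1·-60 + -3·57 = -231
  a_8 = 1·-231 + -3·-60 = -51
  a_9 = 1·-51 + -3·-231 = 642

1,-3 ; 642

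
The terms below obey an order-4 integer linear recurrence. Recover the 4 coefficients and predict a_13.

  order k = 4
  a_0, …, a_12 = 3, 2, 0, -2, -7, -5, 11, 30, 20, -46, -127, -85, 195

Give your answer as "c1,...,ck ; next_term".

1,-2,-1,-1 ; 538

  a_4 = 1·-2 + -2·0 + -1·2 + -1·3 = -7
  a_5 = 1·-7 + -2·-2 + -1·0 + -1·2 = -5
  a_6 = 1·-5 + -2·-7 + -1·-2 + -1·0 = 11
  a_7 = 1·11 + -2·-5 + -1·-7 + -1·-2 = 30
  a_8 = 1·30 + -2·11 + -1·-5 + -1·-7 = 20
  a_9 = 1·20 + -2·30 + -1·11 + -1·-5 = -46
  a_10 = 1·-46 + -2·20 + -1·30 + -1·11 = -127
  a_11 = 1·-127 + -2·-46 + -1·20 + -1·30 = -85
  a_12 = 1·-85 + -2·-127 + -1·-46 + -1·20 = 195
  a_13 = 1·195 + -2·-85 + -1·-127 + -1·-46 = 538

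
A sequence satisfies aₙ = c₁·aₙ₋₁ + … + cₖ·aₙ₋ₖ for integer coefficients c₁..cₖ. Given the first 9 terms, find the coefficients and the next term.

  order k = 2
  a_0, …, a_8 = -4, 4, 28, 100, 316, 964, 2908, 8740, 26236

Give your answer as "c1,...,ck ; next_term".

  a_2 = 4·4 + -3·-4 = 28
  a_3 = 4·28 + -3·4 = 100
  a_4 = 4·100 + -3·28 = 316
  a_5 = 4·316 + -3·100 = 964
  a_6 = 4·964 + -3·316 = 2908
  a_7 = 4·2908 + -3·964 = 8740
  a_8 = 4·8740 + -3·2908 = 26236
  a_9 = 4·26236 + -3·8740 = 78724

4,-3 ; 78724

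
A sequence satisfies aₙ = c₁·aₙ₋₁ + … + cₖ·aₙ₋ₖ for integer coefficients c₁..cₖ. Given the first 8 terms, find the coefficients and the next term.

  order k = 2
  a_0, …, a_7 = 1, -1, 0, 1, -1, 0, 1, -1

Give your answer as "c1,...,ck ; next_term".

-1,-1 ; 0

  a_2 = -1·-1 + -1·1 = 0
  a_3 = -1·0 + -1·-1 = 1
  a_4 = -1·1 + -1·0 = -1
  a_5 = -1·-1 + -1·1 = 0
  a_6 = -1·0 + -1·-1 = 1
  a_7 = -1·1 + -1·0 = -1
  a_8 = -1·-1 + -1·1 = 0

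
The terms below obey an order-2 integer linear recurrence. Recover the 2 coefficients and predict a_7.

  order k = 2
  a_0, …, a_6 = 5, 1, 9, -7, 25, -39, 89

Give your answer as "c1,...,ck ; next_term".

-1,2 ; -167

  a_2 = -1·1 + 2·5 = 9
  a_3 = -1·9 + 2·1 = -7
  a_4 = -1·-7 + 2·9 = 25
  a_5 = -1·25 + 2·-7 = -39
  a_6 = -1·-39 + 2·25 = 89
  a_7 = -1·89 + 2·-39 = -167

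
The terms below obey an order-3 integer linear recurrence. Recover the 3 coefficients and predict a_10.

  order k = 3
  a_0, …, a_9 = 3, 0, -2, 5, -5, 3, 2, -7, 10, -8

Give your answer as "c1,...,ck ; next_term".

-1,0,1 ; 1

  a_3 = -1·-2 + 0·0 + 1·3 = 5
  a_4 = -1·5 + 0·-2 + 1·0 = -5
  a_5 = -1·-5 + 0·5 + 1·-2 = 3
  a_6 = -1·3 + 0·-5 + 1·5 = 2
  a_7 = -1·2 + 0·3 + 1·-5 = -7
  a_8 = -1·-7 + 0·2 + 1·3 = 10
  a_9 = -1·10 + 0·-7 + 1·2 = -8
  a_10 = -1·-8 + 0·10 + 1·-7 = 1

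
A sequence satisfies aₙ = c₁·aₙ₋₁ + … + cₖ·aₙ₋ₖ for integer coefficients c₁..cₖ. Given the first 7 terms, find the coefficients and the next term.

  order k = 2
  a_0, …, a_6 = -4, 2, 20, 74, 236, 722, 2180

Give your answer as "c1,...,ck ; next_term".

  a_2 = 4·2 + -3·-4 = 20
  a_3 = 4·20 + -3·2 = 74
  a_4 = 4·74 + -3·20 = 236
  a_5 = 4·236 + -3·74 = 722
  a_6 = 4·722 + -3·236 = 2180
  a_7 = 4·2180 + -3·722 = 6554

4,-3 ; 6554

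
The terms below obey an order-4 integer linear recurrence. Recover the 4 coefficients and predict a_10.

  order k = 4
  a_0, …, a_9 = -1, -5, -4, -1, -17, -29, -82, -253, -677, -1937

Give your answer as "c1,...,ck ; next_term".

2,2,2,-3 ; -5488

  a_4 = 2·-1 + 2·-4 + 2·-5 + -3·-1 = -17
  a_5 = 2·-17 + 2·-1 + 2·-4 + -3·-5 = -29
  a_6 = 2·-29 + 2·-17 + 2·-1 + -3·-4 = -82
  a_7 = 2·-82 + 2·-29 + 2·-17 + -3·-1 = -253
  a_8 = 2·-253 + 2·-82 + 2·-29 + -3·-17 = -677
  a_9 = 2·-677 + 2·-253 + 2·-82 + -3·-29 = -1937
  a_10 = 2·-1937 + 2·-677 + 2·-253 + -3·-82 = -5488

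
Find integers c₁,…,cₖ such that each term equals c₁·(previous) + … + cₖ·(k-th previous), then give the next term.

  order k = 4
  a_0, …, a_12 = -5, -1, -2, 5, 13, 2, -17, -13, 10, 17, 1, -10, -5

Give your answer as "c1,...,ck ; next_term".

  a_4 = 1·5 + -2·-2 + 1·-1 + -1·-5 = 13
  a_5 = 1·13 + -2·5 + 1·-2 + -1·-1 = 2
  a_6 = 1·2 + -2·13 + 1·5 + -1·-2 = -17
  a_7 = 1·-17 + -2·2 + 1·13 + -1·5 = -13
  a_8 = 1·-13 + -2·-17 + 1·2 + -1·13 = 10
  a_9 = 1·10 + -2·-13 + 1·-17 + -1·2 = 17
  a_10 = 1·17 + -2·10 + 1·-13 + -1·-17 = 1
  a_11 = 1·1 + -2·17 + 1·10 + -1·-13 = -10
  a_12 = 1·-10 + -2·1 + 1·17 + -1·10 = -5
  a_13 = 1·-5 + -2·-10 + 1·1 + -1·17 = -1

1,-2,1,-1 ; -1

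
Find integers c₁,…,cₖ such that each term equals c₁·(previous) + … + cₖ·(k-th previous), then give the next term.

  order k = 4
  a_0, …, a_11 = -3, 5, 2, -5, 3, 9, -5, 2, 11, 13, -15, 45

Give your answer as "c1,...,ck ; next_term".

-1,1,1,3 ; -14

  a_4 = -1·-5 + 1·2 + 1·5 + 3·-3 = 3
  a_5 = -1·3 + 1·-5 + 1·2 + 3·5 = 9
  a_6 = -1·9 + 1·3 + 1·-5 + 3·2 = -5
  a_7 = -1·-5 + 1·9 + 1·3 + 3·-5 = 2
  a_8 = -1·2 + 1·-5 + 1·9 + 3·3 = 11
  a_9 = -1·11 + 1·2 + 1·-5 + 3·9 = 13
  a_10 = -1·13 + 1·11 + 1·2 + 3·-5 = -15
  a_11 = -1·-15 + 1·13 + 1·11 + 3·2 = 45
  a_12 = -1·45 + 1·-15 + 1·13 + 3·11 = -14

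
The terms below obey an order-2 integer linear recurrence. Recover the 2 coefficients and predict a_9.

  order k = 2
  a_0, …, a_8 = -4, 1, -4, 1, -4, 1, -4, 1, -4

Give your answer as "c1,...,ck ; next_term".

0,1 ; 1

  a_2 = 0·1 + 1·-4 = -4
  a_3 = 0·-4 + 1·1 = 1
  a_4 = 0·1 + 1·-4 = -4
  a_5 = 0·-4 + 1·1 = 1
  a_6 = 0·1 + 1·-4 = -4
  a_7 = 0·-4 + 1·1 = 1
  a_8 = 0·1 + 1·-4 = -4
  a_9 = 0·-4 + 1·1 = 1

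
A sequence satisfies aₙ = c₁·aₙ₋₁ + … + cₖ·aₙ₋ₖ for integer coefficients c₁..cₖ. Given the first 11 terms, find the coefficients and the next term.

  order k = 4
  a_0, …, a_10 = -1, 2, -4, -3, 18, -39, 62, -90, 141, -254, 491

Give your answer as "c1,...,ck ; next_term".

-3,-3,-1,1 ; -942

  a_4 = -3·-3 + -3·-4 + -1·2 + 1·-1 = 18
  a_5 = -3·18 + -3·-3 + -1·-4 + 1·2 = -39
  a_6 = -3·-39 + -3·18 + -1·-3 + 1·-4 = 62
  a_7 = -3·62 + -3·-39 + -1·18 + 1·-3 = -90
  a_8 = -3·-90 + -3·62 + -1·-39 + 1·18 = 141
  a_9 = -3·141 + -3·-90 + -1·62 + 1·-39 = -254
  a_10 = -3·-254 + -3·141 + -1·-90 + 1·62 = 491
  a_11 = -3·491 + -3·-254 + -1·141 + 1·-90 = -942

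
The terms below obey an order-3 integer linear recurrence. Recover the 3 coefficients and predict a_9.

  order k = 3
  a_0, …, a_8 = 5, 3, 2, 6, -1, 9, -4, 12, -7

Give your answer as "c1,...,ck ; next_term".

-1,1,1 ; 15

  a_3 = -1·2 + 1·3 + 1·5 = 6
  a_4 = -1·6 + 1·2 + 1·3 = -1
  a_5 = -1·-1 + 1·6 + 1·2 = 9
  a_6 = -1·9 + 1·-1 + 1·6 = -4
  a_7 = -1·-4 + 1·9 + 1·-1 = 12
  a_8 = -1·12 + 1·-4 + 1·9 = -7
  a_9 = -1·-7 + 1·12 + 1·-4 = 15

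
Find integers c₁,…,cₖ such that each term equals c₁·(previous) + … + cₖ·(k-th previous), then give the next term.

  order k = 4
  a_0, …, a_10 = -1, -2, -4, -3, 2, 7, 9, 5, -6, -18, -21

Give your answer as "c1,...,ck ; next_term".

1,-1,0,-1 ; -8

  a_4 = 1·-3 + -1·-4 + 0·-2 + -1·-1 = 2
  a_5 = 1·2 + -1·-3 + 0·-4 + -1·-2 = 7
  a_6 = 1·7 + -1·2 + 0·-3 + -1·-4 = 9
  a_7 = 1·9 + -1·7 + 0·2 + -1·-3 = 5
  a_8 = 1·5 + -1·9 + 0·7 + -1·2 = -6
  a_9 = 1·-6 + -1·5 + 0·9 + -1·7 = -18
  a_10 = 1·-18 + -1·-6 + 0·5 + -1·9 = -21
  a_11 = 1·-21 + -1·-18 + 0·-6 + -1·5 = -8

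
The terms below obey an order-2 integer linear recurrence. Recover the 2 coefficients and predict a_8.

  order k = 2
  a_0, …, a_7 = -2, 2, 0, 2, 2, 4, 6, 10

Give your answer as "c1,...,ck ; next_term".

  a_2 = 1·2 + 1·-2 = 0
  a_3 = 1·0 + 1·2 = 2
  a_4 = 1·2 + 1·0 = 2
  a_5 = 1·2 + 1·2 = 4
  a_6 = 1·4 + 1·2 = 6
  a_7 = 1·6 + 1·4 = 10
  a_8 = 1·10 + 1·6 = 16

1,1 ; 16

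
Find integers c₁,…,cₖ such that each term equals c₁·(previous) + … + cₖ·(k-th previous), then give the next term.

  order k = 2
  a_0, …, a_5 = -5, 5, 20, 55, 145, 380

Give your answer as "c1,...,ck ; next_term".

  a_2 = 3·5 + -1·-5 = 20
  a_3 = 3·20 + -1·5 = 55
  a_4 = 3·55 + -1·20 = 145
  a_5 = 3·145 + -1·55 = 380
  a_6 = 3·380 + -1·145 = 995

3,-1 ; 995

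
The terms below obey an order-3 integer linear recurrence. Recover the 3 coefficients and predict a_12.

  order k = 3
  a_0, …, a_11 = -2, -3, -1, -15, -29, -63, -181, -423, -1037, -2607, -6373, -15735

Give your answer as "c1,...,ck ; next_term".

  a_3 = 1·-1 + 2·-3 + 4·-2 = -15
  a_4 = 1·-15 + 2·-1 + 4·-3 = -29
  a_5 = 1·-29 + 2·-15 + 4·-1 = -63
  a_6 = 1·-63 + 2·-29 + 4·-15 = -181
  a_7 = 1·-181 + 2·-63 + 4·-29 = -423
  a_8 = 1·-423 + 2·-181 + 4·-63 = -1037
  a_9 = 1·-1037 + 2·-423 + 4·-181 = -2607
  a_10 = 1·-2607 + 2·-1037 + 4·-423 = -6373
  a_11 = 1·-6373 + 2·-2607 + 4·-1037 = -15735
  a_12 = 1·-15735 + 2·-6373 + 4·-2607 = -38909

1,2,4 ; -38909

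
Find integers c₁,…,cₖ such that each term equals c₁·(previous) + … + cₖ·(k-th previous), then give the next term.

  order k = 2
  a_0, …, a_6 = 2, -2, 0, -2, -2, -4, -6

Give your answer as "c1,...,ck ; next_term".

  a_2 = 1·-2 + 1·2 = 0
  a_3 = 1·0 + 1·-2 = -2
  a_4 = 1·-2 + 1·0 = -2
  a_5 = 1·-2 + 1·-2 = -4
  a_6 = 1·-4 + 1·-2 = -6
  a_7 = 1·-6 + 1·-4 = -10

1,1 ; -10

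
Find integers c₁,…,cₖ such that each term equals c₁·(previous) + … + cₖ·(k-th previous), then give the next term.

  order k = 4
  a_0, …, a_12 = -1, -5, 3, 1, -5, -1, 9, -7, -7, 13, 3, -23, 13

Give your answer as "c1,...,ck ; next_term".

  a_4 = -1·1 + -1·3 + 0·-5 + 1·-1 = -5
  a_5 = -1·-5 + -1·1 + 0·3 + 1·-5 = -1
  a_6 = -1·-1 + -1·-5 + 0·1 + 1·3 = 9
  a_7 = -1·9 + -1·-1 + 0·-5 + 1·1 = -7
  a_8 = -1·-7 + -1·9 + 0·-1 + 1·-5 = -7
  a_9 = -1·-7 + -1·-7 + 0·9 + 1·-1 = 13
  a_10 = -1·13 + -1·-7 + 0·-7 + 1·9 = 3
  a_11 = -1·3 + -1·13 + 0·-7 + 1·-7 = -23
  a_12 = -1·-23 + -1·3 + 0·13 + 1·-7 = 13
  a_13 = -1·13 + -1·-23 + 0·3 + 1·13 = 23

-1,-1,0,1 ; 23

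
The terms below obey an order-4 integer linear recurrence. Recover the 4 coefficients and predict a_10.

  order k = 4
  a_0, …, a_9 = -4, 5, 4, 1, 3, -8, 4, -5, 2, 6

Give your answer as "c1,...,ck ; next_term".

-1,0,0,-1 ; -10

  a_4 = -1·1 + 0·4 + 0·5 + -1·-4 = 3
  a_5 = -1·3 + 0·1 + 0·4 + -1·5 = -8
  a_6 = -1·-8 + 0·3 + 0·1 + -1·4 = 4
  a_7 = -1·4 + 0·-8 + 0·3 + -1·1 = -5
  a_8 = -1·-5 + 0·4 + 0·-8 + -1·3 = 2
  a_9 = -1·2 + 0·-5 + 0·4 + -1·-8 = 6
  a_10 = -1·6 + 0·2 + 0·-5 + -1·4 = -10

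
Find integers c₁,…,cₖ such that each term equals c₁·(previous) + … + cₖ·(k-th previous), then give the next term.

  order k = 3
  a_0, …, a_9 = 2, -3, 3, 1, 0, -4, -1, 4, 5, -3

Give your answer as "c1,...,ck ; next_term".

  a_3 = 0·3 + -1·-3 + -1·2 = 1
  a_4 = 0·1 + -1·3 + -1·-3 = 0
  a_5 = 0·0 + -1·1 + -1·3 = -4
  a_6 = 0·-4 + -1·0 + -1·1 = -1
  a_7 = 0·-1 + -1·-4 + -1·0 = 4
  a_8 = 0·4 + -1·-1 + -1·-4 = 5
  a_9 = 0·5 + -1·4 + -1·-1 = -3
  a_10 = 0·-3 + -1·5 + -1·4 = -9

0,-1,-1 ; -9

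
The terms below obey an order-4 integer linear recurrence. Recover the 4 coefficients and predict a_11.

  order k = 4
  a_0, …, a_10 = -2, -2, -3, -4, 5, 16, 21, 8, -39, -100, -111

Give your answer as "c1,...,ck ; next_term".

  a_4 = 1·-4 + -1·-3 + -1·-2 + -2·-2 = 5
  a_5 = 1·5 + -1·-4 + -1·-3 + -2·-2 = 16
  a_6 = 1·16 + -1·5 + -1·-4 + -2·-3 = 21
  a_7 = 1·21 + -1·16 + -1·5 + -2·-4 = 8
  a_8 = 1·8 + -1·21 + -1·16 + -2·5 = -39
  a_9 = 1·-39 + -1·8 + -1·21 + -2·16 = -100
  a_10 = 1·-100 + -1·-39 + -1·8 + -2·21 = -111
  a_11 = 1·-111 + -1·-100 + -1·-39 + -2·8 = 12

1,-1,-1,-2 ; 12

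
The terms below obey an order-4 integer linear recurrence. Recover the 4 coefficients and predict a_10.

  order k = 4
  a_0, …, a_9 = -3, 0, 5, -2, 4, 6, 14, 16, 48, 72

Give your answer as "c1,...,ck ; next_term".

0,2,2,2 ; 156

  a_4 = 0·-2 + 2·5 + 2·0 + 2·-3 = 4
  a_5 = 0·4 + 2·-2 + 2·5 + 2·0 = 6
  a_6 = 0·6 + 2·4 + 2·-2 + 2·5 = 14
  a_7 = 0·14 + 2·6 + 2·4 + 2·-2 = 16
  a_8 = 0·16 + 2·14 + 2·6 + 2·4 = 48
  a_9 = 0·48 + 2·16 + 2·14 + 2·6 = 72
  a_10 = 0·72 + 2·48 + 2·16 + 2·14 = 156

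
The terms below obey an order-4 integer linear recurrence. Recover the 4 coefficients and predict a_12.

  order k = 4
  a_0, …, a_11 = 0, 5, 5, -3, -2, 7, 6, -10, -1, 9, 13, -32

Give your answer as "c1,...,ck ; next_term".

  a_4 = -1·-3 + 0·5 + -1·5 + 2·0 = -2
  a_5 = -1·-2 + 0·-3 + -1·5 + 2·5 = 7
  a_6 = -1·7 + 0·-2 + -1·-3 + 2·5 = 6
  a_7 = -1·6 + 0·7 + -1·-2 + 2·-3 = -10
  a_8 = -1·-10 + 0·6 + -1·7 + 2·-2 = -1
  a_9 = -1·-1 + 0·-10 + -1·6 + 2·7 = 9
  a_10 = -1·9 + 0·-1 + -1·-10 + 2·6 = 13
  a_11 = -1·13 + 0·9 + -1·-1 + 2·-10 = -32
  a_12 = -1·-32 + 0·13 + -1·9 + 2·-1 = 21

-1,0,-1,2 ; 21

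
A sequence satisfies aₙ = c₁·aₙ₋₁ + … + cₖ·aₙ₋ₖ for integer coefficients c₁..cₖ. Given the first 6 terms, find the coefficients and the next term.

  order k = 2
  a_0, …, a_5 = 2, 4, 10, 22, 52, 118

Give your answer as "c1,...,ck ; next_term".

  a_2 = 1·4 + 3·2 = 10
  a_3 = 1·10 + 3·4 = 22
  a_4 = 1·22 + 3·10 = 52
  a_5 = 1·52 + 3·22 = 118
  a_6 = 1·118 + 3·52 = 274

1,3 ; 274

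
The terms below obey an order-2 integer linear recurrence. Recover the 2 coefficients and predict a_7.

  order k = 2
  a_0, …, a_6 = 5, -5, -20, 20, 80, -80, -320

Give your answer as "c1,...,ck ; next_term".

  a_2 = 0·-5 + -4·5 = -20
  a_3 = 0·-20 + -4·-5 = 20
  a_4 = 0·20 + -4·-20 = 80
  a_5 = 0·80 + -4·20 = -80
  a_6 = 0·-80 + -4·80 = -320
  a_7 = 0·-320 + -4·-80 = 320

0,-4 ; 320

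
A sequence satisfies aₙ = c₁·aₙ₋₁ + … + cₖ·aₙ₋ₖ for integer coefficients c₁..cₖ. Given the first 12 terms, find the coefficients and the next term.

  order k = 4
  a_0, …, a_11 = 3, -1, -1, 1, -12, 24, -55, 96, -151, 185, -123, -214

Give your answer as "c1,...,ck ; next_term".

-2,1,3,-2 ; 1162

  a_4 = -2·1 + 1·-1 + 3·-1 + -2·3 = -12
  a_5 = -2·-12 + 1·1 + 3·-1 + -2·-1 = 24
  a_6 = -2·24 + 1·-12 + 3·1 + -2·-1 = -55
  a_7 = -2·-55 + 1·24 + 3·-12 + -2·1 = 96
  a_8 = -2·96 + 1·-55 + 3·24 + -2·-12 = -151
  a_9 = -2·-151 + 1·96 + 3·-55 + -2·24 = 185
  a_10 = -2·185 + 1·-151 + 3·96 + -2·-55 = -123
  a_11 = -2·-123 + 1·185 + 3·-151 + -2·96 = -214
  a_12 = -2·-214 + 1·-123 + 3·185 + -2·-151 = 1162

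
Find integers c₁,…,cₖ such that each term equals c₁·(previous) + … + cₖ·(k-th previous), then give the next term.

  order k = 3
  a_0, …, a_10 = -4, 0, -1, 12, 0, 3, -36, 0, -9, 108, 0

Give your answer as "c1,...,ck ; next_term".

0,0,-3 ; 27

  a_3 = 0·-1 + 0·0 + -3·-4 = 12
  a_4 = 0·12 + 0·-1 + -3·0 = 0
  a_5 = 0·0 + 0·12 + -3·-1 = 3
  a_6 = 0·3 + 0·0 + -3·12 = -36
  a_7 = 0·-36 + 0·3 + -3·0 = 0
  a_8 = 0·0 + 0·-36 + -3·3 = -9
  a_9 = 0·-9 + 0·0 + -3·-36 = 108
  a_10 = 0·108 + 0·-9 + -3·0 = 0
  a_11 = 0·0 + 0·108 + -3·-9 = 27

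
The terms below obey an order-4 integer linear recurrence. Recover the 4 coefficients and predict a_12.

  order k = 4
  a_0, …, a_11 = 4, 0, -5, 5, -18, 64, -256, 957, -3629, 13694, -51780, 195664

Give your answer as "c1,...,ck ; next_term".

-3,3,1,3 ; -739525

  a_4 = -3·5 + 3·-5 + 1·0 + 3·4 = -18
  a_5 = -3·-18 + 3·5 + 1·-5 + 3·0 = 64
  a_6 = -3·64 + 3·-18 + 1·5 + 3·-5 = -256
  a_7 = -3·-256 + 3·64 + 1·-18 + 3·5 = 957
  a_8 = -3·957 + 3·-256 + 1·64 + 3·-18 = -3629
  a_9 = -3·-3629 + 3·957 + 1·-256 + 3·64 = 13694
  a_10 = -3·13694 + 3·-3629 + 1·957 + 3·-256 = -51780
  a_11 = -3·-51780 + 3·13694 + 1·-3629 + 3·957 = 195664
  a_12 = -3·195664 + 3·-51780 + 1·13694 + 3·-3629 = -739525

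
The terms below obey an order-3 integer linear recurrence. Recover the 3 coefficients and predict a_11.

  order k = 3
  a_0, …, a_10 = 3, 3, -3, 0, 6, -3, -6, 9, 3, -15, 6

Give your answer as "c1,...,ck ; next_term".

  a_3 = 0·-3 + -1·3 + 1·3 = 0
  a_4 = 0·0 + -1·-3 + 1·3 = 6
  a_5 = 0·6 + -1·0 + 1·-3 = -3
  a_6 = 0·-3 + -1·6 + 1·0 = -6
  a_7 = 0·-6 + -1·-3 + 1·6 = 9
  a_8 = 0·9 + -1·-6 + 1·-3 = 3
  a_9 = 0·3 + -1·9 + 1·-6 = -15
  a_10 = 0·-15 + -1·3 + 1·9 = 6
  a_11 = 0·6 + -1·-15 + 1·3 = 18

0,-1,1 ; 18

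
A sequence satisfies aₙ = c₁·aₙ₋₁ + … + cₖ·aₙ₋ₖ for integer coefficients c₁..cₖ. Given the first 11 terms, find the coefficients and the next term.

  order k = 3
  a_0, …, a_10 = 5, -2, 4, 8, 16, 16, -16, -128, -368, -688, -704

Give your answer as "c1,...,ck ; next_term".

3,-3,-2 ; 688

  a_3 = 3·4 + -3·-2 + -2·5 = 8
  a_4 = 3·8 + -3·4 + -2·-2 = 16
  a_5 = 3·16 + -3·8 + -2·4 = 16
  a_6 = 3·16 + -3·16 + -2·8 = -16
  a_7 = 3·-16 + -3·16 + -2·16 = -128
  a_8 = 3·-128 + -3·-16 + -2·16 = -368
  a_9 = 3·-368 + -3·-128 + -2·-16 = -688
  a_10 = 3·-688 + -3·-368 + -2·-128 = -704
  a_11 = 3·-704 + -3·-688 + -2·-368 = 688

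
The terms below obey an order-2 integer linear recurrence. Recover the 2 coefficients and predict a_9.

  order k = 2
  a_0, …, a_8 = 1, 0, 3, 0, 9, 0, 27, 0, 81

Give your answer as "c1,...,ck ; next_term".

  a_2 = 0·0 + 3·1 = 3
  a_3 = 0·3 + 3·0 = 0
  a_4 = 0·0 + 3·3 = 9
  a_5 = 0·9 + 3·0 = 0
  a_6 = 0·0 + 3·9 = 27
  a_7 = 0·27 + 3·0 = 0
  a_8 = 0·0 + 3·27 = 81
  a_9 = 0·81 + 3·0 = 0

0,3 ; 0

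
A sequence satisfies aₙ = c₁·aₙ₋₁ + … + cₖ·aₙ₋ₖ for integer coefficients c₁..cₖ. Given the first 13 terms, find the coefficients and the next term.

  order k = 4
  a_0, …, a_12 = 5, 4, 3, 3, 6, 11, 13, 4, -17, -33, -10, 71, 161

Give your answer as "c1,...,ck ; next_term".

2,-2,-1,2 ; 124

  a_4 = 2·3 + -2·3 + -1·4 + 2·5 = 6
  a_5 = 2·6 + -2·3 + -1·3 + 2·4 = 11
  a_6 = 2·11 + -2·6 + -1·3 + 2·3 = 13
  a_7 = 2·13 + -2·11 + -1·6 + 2·3 = 4
  a_8 = 2·4 + -2·13 + -1·11 + 2·6 = -17
  a_9 = 2·-17 + -2·4 + -1·13 + 2·11 = -33
  a_10 = 2·-33 + -2·-17 + -1·4 + 2·13 = -10
  a_11 = 2·-10 + -2·-33 + -1·-17 + 2·4 = 71
  a_12 = 2·71 + -2·-10 + -1·-33 + 2·-17 = 161
  a_13 = 2·161 + -2·71 + -1·-10 + 2·-33 = 124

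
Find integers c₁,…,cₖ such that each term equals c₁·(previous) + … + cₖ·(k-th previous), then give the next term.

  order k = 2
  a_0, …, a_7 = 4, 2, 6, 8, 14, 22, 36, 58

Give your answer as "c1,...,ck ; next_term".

1,1 ; 94

  a_2 = 1·2 + 1·4 = 6
  a_3 = 1·6 + 1·2 = 8
  a_4 = 1·8 + 1·6 = 14
  a_5 = 1·14 + 1·8 = 22
  a_6 = 1·22 + 1·14 = 36
  a_7 = 1·36 + 1·22 = 58
  a_8 = 1·58 + 1·36 = 94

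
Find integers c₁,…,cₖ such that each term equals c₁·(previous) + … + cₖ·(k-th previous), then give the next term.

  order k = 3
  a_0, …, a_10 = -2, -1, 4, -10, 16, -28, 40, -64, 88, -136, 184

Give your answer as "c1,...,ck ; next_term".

  a_3 = -1·4 + 2·-1 + 2·-2 = -10
  a_4 = -1·-10 + 2·4 + 2·-1 = 16
  a_5 = -1·16 + 2·-10 + 2·4 = -28
  a_6 = -1·-28 + 2·16 + 2·-10 = 40
  a_7 = -1·40 + 2·-28 + 2·16 = -64
  a_8 = -1·-64 + 2·40 + 2·-28 = 88
  a_9 = -1·88 + 2·-64 + 2·40 = -136
  a_10 = -1·-136 + 2·88 + 2·-64 = 184
  a_11 = -1·184 + 2·-136 + 2·88 = -280

-1,2,2 ; -280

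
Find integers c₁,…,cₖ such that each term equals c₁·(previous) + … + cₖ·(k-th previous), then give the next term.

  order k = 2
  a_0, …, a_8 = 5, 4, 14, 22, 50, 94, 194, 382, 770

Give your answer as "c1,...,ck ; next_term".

1,2 ; 1534

  a_2 = 1·4 + 2·5 = 14
  a_3 = 1·14 + 2·4 = 22
  a_4 = 1·22 + 2·14 = 50
  a_5 = 1·50 + 2·22 = 94
  a_6 = 1·94 + 2·50 = 194
  a_7 = 1·194 + 2·94 = 382
  a_8 = 1·382 + 2·194 = 770
  a_9 = 1·770 + 2·382 = 1534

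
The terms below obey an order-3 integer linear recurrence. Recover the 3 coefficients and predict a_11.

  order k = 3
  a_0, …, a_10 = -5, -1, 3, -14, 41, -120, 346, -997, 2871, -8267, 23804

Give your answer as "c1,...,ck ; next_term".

  a_3 = -3·3 + 0·-1 + 1·-5 = -14
  a_4 = -3·-14 + 0·3 + 1·-1 = 41
  a_5 = -3·41 + 0·-14 + 1·3 = -120
  a_6 = -3·-120 + 0·41 + 1·-14 = 346
  a_7 = -3·346 + 0·-120 + 1·41 = -997
  a_8 = -3·-997 + 0·346 + 1·-120 = 2871
  a_9 = -3·2871 + 0·-997 + 1·346 = -8267
  a_10 = -3·-8267 + 0·2871 + 1·-997 = 23804
  a_11 = -3·23804 + 0·-8267 + 1·2871 = -68541

-3,0,1 ; -68541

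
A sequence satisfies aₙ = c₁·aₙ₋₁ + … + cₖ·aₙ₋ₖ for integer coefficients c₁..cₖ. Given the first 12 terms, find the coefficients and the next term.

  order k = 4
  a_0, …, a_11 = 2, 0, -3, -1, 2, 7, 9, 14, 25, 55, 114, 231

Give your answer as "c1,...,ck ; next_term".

2,0,-1,2 ; 457

  a_4 = 2·-1 + 0·-3 + -1·0 + 2·2 = 2
  a_5 = 2·2 + 0·-1 + -1·-3 + 2·0 = 7
  a_6 = 2·7 + 0·2 + -1·-1 + 2·-3 = 9
  a_7 = 2·9 + 0·7 + -1·2 + 2·-1 = 14
  a_8 = 2·14 + 0·9 + -1·7 + 2·2 = 25
  a_9 = 2·25 + 0·14 + -1·9 + 2·7 = 55
  a_10 = 2·55 + 0·25 + -1·14 + 2·9 = 114
  a_11 = 2·114 + 0·55 + -1·25 + 2·14 = 231
  a_12 = 2·231 + 0·114 + -1·55 + 2·25 = 457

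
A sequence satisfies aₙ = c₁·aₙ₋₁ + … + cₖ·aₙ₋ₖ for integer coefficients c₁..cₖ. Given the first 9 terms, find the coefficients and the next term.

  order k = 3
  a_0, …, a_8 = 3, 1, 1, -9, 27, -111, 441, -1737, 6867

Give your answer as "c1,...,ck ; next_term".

-3,3,-3 ; -27135

  a_3 = -3·1 + 3·1 + -3·3 = -9
  a_4 = -3·-9 + 3·1 + -3·1 = 27
  a_5 = -3·27 + 3·-9 + -3·1 = -111
  a_6 = -3·-111 + 3·27 + -3·-9 = 441
  a_7 = -3·441 + 3·-111 + -3·27 = -1737
  a_8 = -3·-1737 + 3·441 + -3·-111 = 6867
  a_9 = -3·6867 + 3·-1737 + -3·441 = -27135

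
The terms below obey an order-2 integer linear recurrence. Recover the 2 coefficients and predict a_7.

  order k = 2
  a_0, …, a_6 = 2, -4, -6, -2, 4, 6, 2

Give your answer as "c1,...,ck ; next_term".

1,-1 ; -4

  a_2 = 1·-4 + -1·2 = -6
  a_3 = 1·-6 + -1·-4 = -2
  a_4 = 1·-2 + -1·-6 = 4
  a_5 = 1·4 + -1·-2 = 6
  a_6 = 1·6 + -1·4 = 2
  a_7 = 1·2 + -1·6 = -4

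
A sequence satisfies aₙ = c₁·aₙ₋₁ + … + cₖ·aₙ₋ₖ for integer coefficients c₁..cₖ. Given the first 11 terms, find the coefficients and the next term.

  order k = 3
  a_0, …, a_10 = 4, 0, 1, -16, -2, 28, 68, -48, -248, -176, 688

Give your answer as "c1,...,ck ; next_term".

  a_3 = 0·1 + -2·0 + -4·4 = -16
  a_4 = 0·-16 + -2·1 + -4·0 = -2
  a_5 = 0·-2 + -2·-16 + -4·1 = 28
  a_6 = 0·28 + -2·-2 + -4·-16 = 68
  a_7 = 0·68 + -2·28 + -4·-2 = -48
  a_8 = 0·-48 + -2·68 + -4·28 = -248
  a_9 = 0·-248 + -2·-48 + -4·68 = -176
  a_10 = 0·-176 + -2·-248 + -4·-48 = 688
  a_11 = 0·688 + -2·-176 + -4·-248 = 1344

0,-2,-4 ; 1344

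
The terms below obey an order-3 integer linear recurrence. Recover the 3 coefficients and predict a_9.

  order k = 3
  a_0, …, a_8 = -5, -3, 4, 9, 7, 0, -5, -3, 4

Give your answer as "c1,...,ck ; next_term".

  a_3 = 2·4 + -2·-3 + 1·-5 = 9
  a_4 = 2·9 + -2·4 + 1·-3 = 7
  a_5 = 2·7 + -2·9 + 1·4 = 0
  a_6 = 2·0 + -2·7 + 1·9 = -5
  a_7 = 2·-5 + -2·0 + 1·7 = -3
  a_8 = 2·-3 + -2·-5 + 1·0 = 4
  a_9 = 2·4 + -2·-3 + 1·-5 = 9

2,-2,1 ; 9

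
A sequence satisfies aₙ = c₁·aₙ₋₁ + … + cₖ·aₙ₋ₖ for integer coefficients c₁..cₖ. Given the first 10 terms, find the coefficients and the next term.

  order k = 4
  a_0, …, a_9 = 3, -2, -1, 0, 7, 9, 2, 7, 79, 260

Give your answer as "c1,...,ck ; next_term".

3,-3,4,4 ; 579

  a_4 = 3·0 + -3·-1 + 4·-2 + 4·3 = 7
  a_5 = 3·7 + -3·0 + 4·-1 + 4·-2 = 9
  a_6 = 3·9 + -3·7 + 4·0 + 4·-1 = 2
  a_7 = 3·2 + -3·9 + 4·7 + 4·0 = 7
  a_8 = 3·7 + -3·2 + 4·9 + 4·7 = 79
  a_9 = 3·79 + -3·7 + 4·2 + 4·9 = 260
  a_10 = 3·260 + -3·79 + 4·7 + 4·2 = 579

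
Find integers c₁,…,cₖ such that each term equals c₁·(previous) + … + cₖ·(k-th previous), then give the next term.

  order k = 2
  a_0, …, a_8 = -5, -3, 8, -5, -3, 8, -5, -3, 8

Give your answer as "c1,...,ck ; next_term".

  a_2 = -1·-3 + -1·-5 = 8
  a_3 = -1·8 + -1·-3 = -5
  a_4 = -1·-5 + -1·8 = -3
  a_5 = -1·-3 + -1·-5 = 8
  a_6 = -1·8 + -1·-3 = -5
  a_7 = -1·-5 + -1·8 = -3
  a_8 = -1·-3 + -1·-5 = 8
  a_9 = -1·8 + -1·-3 = -5

-1,-1 ; -5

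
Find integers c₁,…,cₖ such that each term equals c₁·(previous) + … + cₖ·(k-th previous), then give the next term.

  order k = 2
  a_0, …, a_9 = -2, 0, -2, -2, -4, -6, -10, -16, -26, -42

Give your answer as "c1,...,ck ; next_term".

  a_2 = 1·0 + 1·-2 = -2
  a_3 = 1·-2 + 1·0 = -2
  a_4 = 1·-2 + 1·-2 = -4
  a_5 = 1·-4 + 1·-2 = -6
  a_6 = 1·-6 + 1·-4 = -10
  a_7 = 1·-10 + 1·-6 = -16
  a_8 = 1·-16 + 1·-10 = -26
  a_9 = 1·-26 + 1·-16 = -42
  a_10 = 1·-42 + 1·-26 = -68

1,1 ; -68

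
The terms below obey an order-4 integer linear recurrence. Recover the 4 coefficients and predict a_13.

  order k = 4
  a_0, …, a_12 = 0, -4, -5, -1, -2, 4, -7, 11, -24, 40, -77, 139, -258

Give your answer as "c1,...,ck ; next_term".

0,2,-2,1 ; 472

  a_4 = 0·-1 + 2·-5 + -2·-4 + 1·0 = -2
  a_5 = 0·-2 + 2·-1 + -2·-5 + 1·-4 = 4
  a_6 = 0·4 + 2·-2 + -2·-1 + 1·-5 = -7
  a_7 = 0·-7 + 2·4 + -2·-2 + 1·-1 = 11
  a_8 = 0·11 + 2·-7 + -2·4 + 1·-2 = -24
  a_9 = 0·-24 + 2·11 + -2·-7 + 1·4 = 40
  a_10 = 0·40 + 2·-24 + -2·11 + 1·-7 = -77
  a_11 = 0·-77 + 2·40 + -2·-24 + 1·11 = 139
  a_12 = 0·139 + 2·-77 + -2·40 + 1·-24 = -258
  a_13 = 0·-258 + 2·139 + -2·-77 + 1·40 = 472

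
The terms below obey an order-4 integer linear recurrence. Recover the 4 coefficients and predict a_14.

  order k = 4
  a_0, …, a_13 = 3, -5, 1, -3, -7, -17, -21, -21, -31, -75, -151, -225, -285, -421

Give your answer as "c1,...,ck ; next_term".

2,-2,1,2 ; -799

  a_4 = 2·-3 + -2·1 + 1·-5 + 2·3 = -7
  a_5 = 2·-7 + -2·-3 + 1·1 + 2·-5 = -17
  a_6 = 2·-17 + -2·-7 + 1·-3 + 2·1 = -21
  a_7 = 2·-21 + -2·-17 + 1·-7 + 2·-3 = -21
  a_8 = 2·-21 + -2·-21 + 1·-17 + 2·-7 = -31
  a_9 = 2·-31 + -2·-21 + 1·-21 + 2·-17 = -75
  a_10 = 2·-75 + -2·-31 + 1·-21 + 2·-21 = -151
  a_11 = 2·-151 + -2·-75 + 1·-31 + 2·-21 = -225
  a_12 = 2·-225 + -2·-151 + 1·-75 + 2·-31 = -285
  a_13 = 2·-285 + -2·-225 + 1·-151 + 2·-75 = -421
  a_14 = 2·-421 + -2·-285 + 1·-225 + 2·-151 = -799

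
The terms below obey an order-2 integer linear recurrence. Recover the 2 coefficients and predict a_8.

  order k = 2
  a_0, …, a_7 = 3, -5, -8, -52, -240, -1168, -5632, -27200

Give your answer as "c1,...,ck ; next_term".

4,4 ; -131328

  a_2 = 4·-5 + 4·3 = -8
  a_3 = 4·-8 + 4·-5 = -52
  a_4 = 4·-52 + 4·-8 = -240
  a_5 = 4·-240 + 4·-52 = -1168
  a_6 = 4·-1168 + 4·-240 = -5632
  a_7 = 4·-5632 + 4·-1168 = -27200
  a_8 = 4·-27200 + 4·-5632 = -131328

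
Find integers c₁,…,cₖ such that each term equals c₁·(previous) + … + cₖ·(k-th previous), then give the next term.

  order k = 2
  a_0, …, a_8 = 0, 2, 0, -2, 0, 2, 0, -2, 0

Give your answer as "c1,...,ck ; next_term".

0,-1 ; 2

  a_2 = 0·2 + -1·0 = 0
  a_3 = 0·0 + -1·2 = -2
  a_4 = 0·-2 + -1·0 = 0
  a_5 = 0·0 + -1·-2 = 2
  a_6 = 0·2 + -1·0 = 0
  a_7 = 0·0 + -1·2 = -2
  a_8 = 0·-2 + -1·0 = 0
  a_9 = 0·0 + -1·-2 = 2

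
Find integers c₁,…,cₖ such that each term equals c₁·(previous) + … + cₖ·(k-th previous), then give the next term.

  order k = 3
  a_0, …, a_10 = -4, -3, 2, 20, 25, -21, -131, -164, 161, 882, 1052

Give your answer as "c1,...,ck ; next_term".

  a_3 = 1·2 + -2·-3 + -3·-4 = 20
  a_4 = 1·20 + -2·2 + -3·-3 = 25
  a_5 = 1·25 + -2·20 + -3·2 = -21
  a_6 = 1·-21 + -2·25 + -3·20 = -131
  a_7 = 1·-131 + -2·-21 + -3·25 = -164
  a_8 = 1·-164 + -2·-131 + -3·-21 = 161
  a_9 = 1·161 + -2·-164 + -3·-131 = 882
  a_10 = 1·882 + -2·161 + -3·-164 = 1052
  a_11 = 1·1052 + -2·882 + -3·161 = -1195

1,-2,-3 ; -1195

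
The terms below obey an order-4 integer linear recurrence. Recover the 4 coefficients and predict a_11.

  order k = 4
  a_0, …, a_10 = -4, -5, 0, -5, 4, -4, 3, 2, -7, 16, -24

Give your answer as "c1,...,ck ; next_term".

-1,1,1,-1 ; 31

  a_4 = -1·-5 + 1·0 + 1·-5 + -1·-4 = 4
  a_5 = -1·4 + 1·-5 + 1·0 + -1·-5 = -4
  a_6 = -1·-4 + 1·4 + 1·-5 + -1·0 = 3
  a_7 = -1·3 + 1·-4 + 1·4 + -1·-5 = 2
  a_8 = -1·2 + 1·3 + 1·-4 + -1·4 = -7
  a_9 = -1·-7 + 1·2 + 1·3 + -1·-4 = 16
  a_10 = -1·16 + 1·-7 + 1·2 + -1·3 = -24
  a_11 = -1·-24 + 1·16 + 1·-7 + -1·2 = 31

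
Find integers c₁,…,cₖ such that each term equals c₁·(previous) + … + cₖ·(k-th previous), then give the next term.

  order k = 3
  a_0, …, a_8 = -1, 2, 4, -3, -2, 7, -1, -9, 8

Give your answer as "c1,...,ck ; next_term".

  a_3 = 0·4 + -1·2 + 1·-1 = -3
  a_4 = 0·-3 + -1·4 + 1·2 = -2
  a_5 = 0·-2 + -1·-3 + 1·4 = 7
  a_6 = 0·7 + -1·-2 + 1·-3 = -1
  a_7 = 0·-1 + -1·7 + 1·-2 = -9
  a_8 = 0·-9 + -1·-1 + 1·7 = 8
  a_9 = 0·8 + -1·-9 + 1·-1 = 8

0,-1,1 ; 8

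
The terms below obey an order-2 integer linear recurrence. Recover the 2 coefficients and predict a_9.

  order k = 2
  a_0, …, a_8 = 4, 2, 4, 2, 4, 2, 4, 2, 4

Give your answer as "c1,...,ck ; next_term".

  a_2 = 0·2 + 1·4 = 4
  a_3 = 0·4 + 1·2 = 2
  a_4 = 0·2 + 1·4 = 4
  a_5 = 0·4 + 1·2 = 2
  a_6 = 0·2 + 1·4 = 4
  a_7 = 0·4 + 1·2 = 2
  a_8 = 0·2 + 1·4 = 4
  a_9 = 0·4 + 1·2 = 2

0,1 ; 2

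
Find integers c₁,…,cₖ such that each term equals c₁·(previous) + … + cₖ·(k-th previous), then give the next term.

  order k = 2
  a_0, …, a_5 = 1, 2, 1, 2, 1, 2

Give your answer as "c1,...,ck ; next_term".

  a_2 = 0·2 + 1·1 = 1
  a_3 = 0·1 + 1·2 = 2
  a_4 = 0·2 + 1·1 = 1
  a_5 = 0·1 + 1·2 = 2
  a_6 = 0·2 + 1·1 = 1

0,1 ; 1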